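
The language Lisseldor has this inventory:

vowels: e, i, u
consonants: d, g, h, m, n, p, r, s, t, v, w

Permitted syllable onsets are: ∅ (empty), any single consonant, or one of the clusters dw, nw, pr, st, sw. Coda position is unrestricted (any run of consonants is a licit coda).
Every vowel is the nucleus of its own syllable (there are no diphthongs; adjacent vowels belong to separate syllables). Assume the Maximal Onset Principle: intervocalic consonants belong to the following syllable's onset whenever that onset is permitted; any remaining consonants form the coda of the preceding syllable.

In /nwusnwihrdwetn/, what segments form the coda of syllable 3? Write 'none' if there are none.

tn

Vowels present: u, i, e; each is a nucleus, giving 3 syllables.
V1 /u/ – V2 /i/: /snw/ — longest licit onset from the right is /nw/, leaving /s/ as coda.
V2 /i/ – V3 /e/: cluster /hrdw/ — the longest permitted-onset suffix is /dw/; onset = /dw/, preceding coda = /hr/.
Putting it together: nwus.nwihr.dwetn.
Syllable 3 is /dwetn/: onset /dw/, nucleus /e/, coda /tn/.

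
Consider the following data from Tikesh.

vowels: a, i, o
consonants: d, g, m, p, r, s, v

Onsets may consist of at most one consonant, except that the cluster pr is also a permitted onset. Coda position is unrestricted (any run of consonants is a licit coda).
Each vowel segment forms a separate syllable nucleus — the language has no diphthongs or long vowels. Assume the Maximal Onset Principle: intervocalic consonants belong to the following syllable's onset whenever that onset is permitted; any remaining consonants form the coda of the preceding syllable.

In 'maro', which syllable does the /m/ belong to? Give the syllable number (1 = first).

1

Nuclei (vowels): a, o → 2 syllables.
σ1/σ2 boundary: just /r/ — single C goes to the following onset.
So the parse is ma.ro.
The /m/ is in the onset of syllable 1 (/ma/).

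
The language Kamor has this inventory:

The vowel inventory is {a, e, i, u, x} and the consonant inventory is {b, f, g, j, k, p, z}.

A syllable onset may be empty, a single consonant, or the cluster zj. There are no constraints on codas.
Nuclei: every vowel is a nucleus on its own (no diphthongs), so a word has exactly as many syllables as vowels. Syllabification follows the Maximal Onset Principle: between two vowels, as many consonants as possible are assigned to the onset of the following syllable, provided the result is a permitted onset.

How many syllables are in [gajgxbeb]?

The vowels are a, x, e — 3 nuclei, so 3 syllables.

3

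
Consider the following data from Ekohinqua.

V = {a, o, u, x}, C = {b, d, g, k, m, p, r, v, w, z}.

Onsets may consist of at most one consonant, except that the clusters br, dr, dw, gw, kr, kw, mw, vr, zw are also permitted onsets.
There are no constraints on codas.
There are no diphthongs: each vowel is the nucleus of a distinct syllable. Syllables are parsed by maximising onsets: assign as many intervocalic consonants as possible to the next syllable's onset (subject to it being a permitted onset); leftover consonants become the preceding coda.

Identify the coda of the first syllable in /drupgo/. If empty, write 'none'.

p

Nuclei (vowels): u, o → 2 syllables.
σ1/σ2 boundary: cluster /pg/ — the longest permitted-onset suffix is /g/; onset = /g/, preceding coda = /p/.
Putting it together: drup.go.
Syllable 1 is /drup/: onset /dr/, nucleus /u/, coda /p/.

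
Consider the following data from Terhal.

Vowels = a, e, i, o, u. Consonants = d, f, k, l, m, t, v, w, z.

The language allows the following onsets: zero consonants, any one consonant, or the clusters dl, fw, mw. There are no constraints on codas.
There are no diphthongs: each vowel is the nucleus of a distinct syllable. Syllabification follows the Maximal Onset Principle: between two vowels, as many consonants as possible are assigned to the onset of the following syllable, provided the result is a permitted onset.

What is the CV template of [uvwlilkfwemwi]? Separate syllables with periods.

VCC.CVCC.CCV.CCV

The vowels are u, i, e, i — 4 nuclei, so 4 syllables.
/u…i/ gap (V1→V2): /vwl/ — longest licit onset from the right is /l/, leaving /vw/ as coda.
/i…e/ gap (V2→V3): /lkfw/; trying suffixes from longest down, /fw/ is the first permitted one, so coda /lk/ | onset /fw/.
/e…i/ gap (V3→V4): cluster /mw/ — /mw/ is itself a permitted onset, so the whole cluster goes right; preceding coda = ∅.
So the parse is uvw.lilk.fwe.mwi.
Mapping each syllable to C/V: /uvw/ → VCC, /lilk/ → CVCC, /fwe/ → CCV, /mwi/ → CCV.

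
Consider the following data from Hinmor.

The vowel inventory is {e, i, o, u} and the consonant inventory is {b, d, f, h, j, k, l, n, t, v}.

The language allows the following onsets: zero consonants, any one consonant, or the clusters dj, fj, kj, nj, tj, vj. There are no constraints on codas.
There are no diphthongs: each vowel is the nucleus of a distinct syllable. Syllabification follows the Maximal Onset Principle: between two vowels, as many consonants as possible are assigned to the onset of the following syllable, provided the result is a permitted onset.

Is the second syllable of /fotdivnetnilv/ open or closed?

Nuclei (vowels): o, i, e, i → 4 syllables.
V1 /o/ – V2 /i/: /td/; trying suffixes from longest down, /d/ is the first permitted one, so coda /t/ | onset /d/.
V2 /i/ – V3 /e/: /vn/ splits as /v/ + /n/ (/n/ is the longest suffix that is a licit onset).
V3 /e/ – V4 /i/: /tn/; trying suffixes from longest down, /n/ is the first permitted one, so coda /t/ | onset /n/.
Result: fot.div.net.nilv.
Syllable 2 is /div/ with coda /v/, so it is closed.

closed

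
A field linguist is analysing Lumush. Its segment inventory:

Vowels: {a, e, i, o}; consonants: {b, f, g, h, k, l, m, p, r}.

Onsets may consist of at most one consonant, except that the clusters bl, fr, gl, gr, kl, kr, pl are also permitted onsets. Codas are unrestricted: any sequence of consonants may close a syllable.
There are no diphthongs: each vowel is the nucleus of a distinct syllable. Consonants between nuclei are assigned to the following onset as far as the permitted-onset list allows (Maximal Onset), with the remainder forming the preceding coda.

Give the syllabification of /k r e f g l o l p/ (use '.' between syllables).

kref.glolp

Vowels present: e, o; each is a nucleus, giving 2 syllables.
V1 /e/ – V2 /o/: /fgl/; trying suffixes from longest down, /gl/ is the first permitted one, so coda /f/ | onset /gl/.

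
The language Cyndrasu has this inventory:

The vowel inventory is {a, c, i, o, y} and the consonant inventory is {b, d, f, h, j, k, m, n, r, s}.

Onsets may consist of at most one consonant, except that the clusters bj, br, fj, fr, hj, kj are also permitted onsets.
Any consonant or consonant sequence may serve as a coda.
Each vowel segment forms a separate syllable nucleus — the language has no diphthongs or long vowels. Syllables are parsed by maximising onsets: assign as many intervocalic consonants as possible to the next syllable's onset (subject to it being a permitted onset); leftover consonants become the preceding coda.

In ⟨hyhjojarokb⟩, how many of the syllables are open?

3

Vowels present: y, o, a, o; each is a nucleus, giving 4 syllables.
Between /y/ (V1) and /o/ (V2): /hj/ — entire cluster is a permitted onset → onset /hj/, coda ∅.
Between /o/ (V2) and /a/ (V3): /j/ is a single consonant, so it becomes the next onset.
Between /a/ (V3) and /o/ (V4): /r/ is a single consonant, so it becomes the next onset.
So the parse is hy.hjo.ja.rokb.
Classifying each syllable: /hy/ (open), /hjo/ (open), /ja/ (open), /rokb/ (closed).
Open syllables: 3.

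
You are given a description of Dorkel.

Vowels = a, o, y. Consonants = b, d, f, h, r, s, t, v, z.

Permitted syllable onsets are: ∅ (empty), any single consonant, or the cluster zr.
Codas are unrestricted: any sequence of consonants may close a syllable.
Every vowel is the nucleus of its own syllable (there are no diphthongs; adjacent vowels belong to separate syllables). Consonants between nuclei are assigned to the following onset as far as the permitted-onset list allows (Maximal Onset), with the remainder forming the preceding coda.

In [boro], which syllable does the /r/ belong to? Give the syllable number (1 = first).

2

The vowels are o, o — 2 nuclei, so 2 syllables.
V1 /o/ – V2 /o/: /r/ → onset of the next syllable (single consonants are always licit onsets).
Result: bo.ro.
The /r/ is in the onset of syllable 2 (/ro/).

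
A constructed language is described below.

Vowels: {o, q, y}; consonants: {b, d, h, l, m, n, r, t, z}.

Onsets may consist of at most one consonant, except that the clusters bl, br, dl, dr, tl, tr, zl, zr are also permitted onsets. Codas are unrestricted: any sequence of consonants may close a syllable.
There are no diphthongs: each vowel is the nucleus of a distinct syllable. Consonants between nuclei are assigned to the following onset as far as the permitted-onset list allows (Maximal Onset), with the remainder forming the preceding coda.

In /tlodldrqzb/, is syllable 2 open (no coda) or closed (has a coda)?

Nuclei (vowels): o, q → 2 syllables.
σ1/σ2 boundary: /dldr/ — longest licit onset from the right is /dr/, leaving /dl/ as coda.
Putting it together: tlodl.drqzb.
Syllable 2 is /drqzb/ with coda /zb/, so it is closed.

closed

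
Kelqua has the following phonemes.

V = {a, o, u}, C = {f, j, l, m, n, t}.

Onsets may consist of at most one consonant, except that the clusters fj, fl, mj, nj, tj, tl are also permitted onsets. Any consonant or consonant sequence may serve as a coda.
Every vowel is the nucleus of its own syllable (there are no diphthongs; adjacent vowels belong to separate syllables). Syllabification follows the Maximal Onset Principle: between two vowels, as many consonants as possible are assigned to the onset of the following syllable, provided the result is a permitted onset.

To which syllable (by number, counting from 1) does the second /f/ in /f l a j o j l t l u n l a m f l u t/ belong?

Nuclei (vowels): a, o, u, a, u → 5 syllables.
V1 /a/ – V2 /o/: /j/ → onset of the next syllable (single consonants are always licit onsets).
V2 /o/ – V3 /u/: /jltl/ splits as /jl/ + /tl/ (/tl/ is the longest suffix that is a licit onset).
V3 /u/ – V4 /a/: cluster /nl/ — the longest permitted-onset suffix is /l/; onset = /l/, preceding coda = /n/.
V4 /a/ – V5 /u/: /mfl/ — longest licit onset from the right is /fl/, leaving /m/ as coda.
Putting it together: fla.jojl.tlun.lam.flut.
The second /f/ is in the onset of syllable 5 (/flut/).

5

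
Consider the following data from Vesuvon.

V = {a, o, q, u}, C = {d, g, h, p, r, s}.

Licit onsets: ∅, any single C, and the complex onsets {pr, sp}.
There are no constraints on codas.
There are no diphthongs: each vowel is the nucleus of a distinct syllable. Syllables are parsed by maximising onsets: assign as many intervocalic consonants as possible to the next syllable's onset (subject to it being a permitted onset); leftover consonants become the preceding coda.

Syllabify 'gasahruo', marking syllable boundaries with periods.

Nuclei (vowels): a, a, u, o → 4 syllables.
Between /a/ (V1) and /a/ (V2): /s/ is a single consonant, so it becomes the next onset.
Between /a/ (V2) and /u/ (V3): /hr/ splits as /h/ + /r/ (/r/ is the longest suffix that is a licit onset).
Between /u/ (V3) and /o/ (V4): hiatus — the boundary sits between the two vowels.

ga.sah.ru.o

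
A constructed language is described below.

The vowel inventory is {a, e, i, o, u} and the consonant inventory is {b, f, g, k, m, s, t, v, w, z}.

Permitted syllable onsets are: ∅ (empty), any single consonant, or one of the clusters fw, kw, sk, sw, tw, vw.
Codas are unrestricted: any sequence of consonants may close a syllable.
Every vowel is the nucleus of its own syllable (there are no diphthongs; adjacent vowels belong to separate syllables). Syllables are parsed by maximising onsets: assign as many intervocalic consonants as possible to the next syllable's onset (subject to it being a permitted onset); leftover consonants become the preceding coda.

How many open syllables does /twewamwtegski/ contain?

2

Vowels present: e, a, e, i; each is a nucleus, giving 4 syllables.
/e…a/ gap (V1→V2): /w/ → onset of the next syllable (single consonants are always licit onsets).
/a…e/ gap (V2→V3): /mwt/; trying suffixes from longest down, /t/ is the first permitted one, so coda /mw/ | onset /t/.
/e…i/ gap (V3→V4): /gsk/ splits as /g/ + /sk/ (/sk/ is the longest suffix that is a licit onset).
Syllabification: twe.wamw.teg.ski.
Classifying each syllable: /twe/ (open), /wamw/ (closed), /teg/ (closed), /ski/ (open).
Open syllables: 2.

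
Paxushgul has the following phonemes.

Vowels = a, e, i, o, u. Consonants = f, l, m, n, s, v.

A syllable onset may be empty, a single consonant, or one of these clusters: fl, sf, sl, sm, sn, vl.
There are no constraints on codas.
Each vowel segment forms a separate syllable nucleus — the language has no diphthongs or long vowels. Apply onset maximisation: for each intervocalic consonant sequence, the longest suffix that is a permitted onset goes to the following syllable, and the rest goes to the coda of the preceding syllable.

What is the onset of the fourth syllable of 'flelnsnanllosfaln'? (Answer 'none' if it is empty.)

sf

Vowels present: e, a, o, a; each is a nucleus, giving 4 syllables.
/e…a/ gap (V1→V2): cluster /lnsn/ — the longest permitted-onset suffix is /sn/; onset = /sn/, preceding coda = /ln/.
/a…o/ gap (V2→V3): /nll/ — longest licit onset from the right is /l/, leaving /nl/ as coda.
/o…a/ gap (V3→V4): /sf/ is a licit onset in full, so it all attaches to the next syllable.
Result: fleln.snanl.lo.sfaln.
Syllable 4 is /sfaln/: onset /sf/, nucleus /a/, coda /ln/.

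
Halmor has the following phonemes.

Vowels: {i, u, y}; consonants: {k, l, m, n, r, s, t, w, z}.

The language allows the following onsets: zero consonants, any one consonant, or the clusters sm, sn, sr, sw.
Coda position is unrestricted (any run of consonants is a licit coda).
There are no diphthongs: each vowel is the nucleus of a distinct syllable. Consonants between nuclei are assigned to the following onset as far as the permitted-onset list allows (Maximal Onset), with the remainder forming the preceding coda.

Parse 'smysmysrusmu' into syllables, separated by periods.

smy.smy.sru.smu

The vowels are y, y, u, u — 4 nuclei, so 4 syllables.
V1 /y/ – V2 /y/: cluster /sm/ — /sm/ is itself a permitted onset, so the whole cluster goes right; preceding coda = ∅.
V2 /y/ – V3 /u/: /sr/ — entire cluster is a permitted onset → onset /sr/, coda ∅.
V3 /u/ – V4 /u/: cluster /sm/ — /sm/ is itself a permitted onset, so the whole cluster goes right; preceding coda = ∅.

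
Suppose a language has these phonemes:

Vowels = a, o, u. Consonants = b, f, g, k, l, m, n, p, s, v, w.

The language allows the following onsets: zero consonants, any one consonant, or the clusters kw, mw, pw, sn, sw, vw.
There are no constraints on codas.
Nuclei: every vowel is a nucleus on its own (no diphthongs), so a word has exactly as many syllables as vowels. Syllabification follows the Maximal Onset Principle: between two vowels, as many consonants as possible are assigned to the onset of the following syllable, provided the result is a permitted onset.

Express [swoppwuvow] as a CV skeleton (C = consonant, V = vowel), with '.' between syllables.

CCVC.CCV.CVC

Nuclei (vowels): o, u, o → 3 syllables.
/o…u/ gap (V1→V2): /ppw/; trying suffixes from longest down, /pw/ is the first permitted one, so coda /p/ | onset /pw/.
/u…o/ gap (V2→V3): /v/ → onset of the next syllable (single consonants are always licit onsets).
So the parse is swop.pwu.vow.
Mapping each syllable to C/V: /swop/ → CCVC, /pwu/ → CCV, /vow/ → CVC.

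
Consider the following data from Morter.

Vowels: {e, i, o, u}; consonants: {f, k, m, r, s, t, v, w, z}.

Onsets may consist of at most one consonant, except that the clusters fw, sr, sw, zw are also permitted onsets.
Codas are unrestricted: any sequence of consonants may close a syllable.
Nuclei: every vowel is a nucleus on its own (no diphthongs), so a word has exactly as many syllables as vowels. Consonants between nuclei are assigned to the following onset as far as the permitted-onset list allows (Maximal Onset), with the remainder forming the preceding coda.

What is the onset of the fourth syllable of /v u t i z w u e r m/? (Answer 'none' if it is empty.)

none

Nuclei (vowels): u, i, u, e → 4 syllables.
/u…i/ gap (V1→V2): just /t/ — single C goes to the following onset.
/i…u/ gap (V2→V3): cluster /zw/ — /zw/ is itself a permitted onset, so the whole cluster goes right; preceding coda = ∅.
/u…e/ gap (V3→V4): no consonants, so the boundary falls immediately after /u/.
Putting it together: vu.ti.zwu.erm.
Syllable 4 is /erm/: onset ∅, nucleus /e/, coda /rm/.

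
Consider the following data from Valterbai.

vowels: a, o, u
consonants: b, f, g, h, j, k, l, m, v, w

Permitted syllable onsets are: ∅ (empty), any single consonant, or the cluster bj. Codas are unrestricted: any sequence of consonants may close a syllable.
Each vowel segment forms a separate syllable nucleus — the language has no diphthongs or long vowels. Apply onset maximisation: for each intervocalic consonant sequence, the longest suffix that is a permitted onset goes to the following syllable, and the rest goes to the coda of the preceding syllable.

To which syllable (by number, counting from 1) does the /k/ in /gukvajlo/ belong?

Vowels present: u, a, o; each is a nucleus, giving 3 syllables.
σ1/σ2 boundary: /kv/; trying suffixes from longest down, /v/ is the first permitted one, so coda /k/ | onset /v/.
σ2/σ3 boundary: /jl/ — longest licit onset from the right is /l/, leaving /j/ as coda.
Syllabification: guk.vaj.lo.
The /k/ is in the coda of syllable 1 (/guk/).

1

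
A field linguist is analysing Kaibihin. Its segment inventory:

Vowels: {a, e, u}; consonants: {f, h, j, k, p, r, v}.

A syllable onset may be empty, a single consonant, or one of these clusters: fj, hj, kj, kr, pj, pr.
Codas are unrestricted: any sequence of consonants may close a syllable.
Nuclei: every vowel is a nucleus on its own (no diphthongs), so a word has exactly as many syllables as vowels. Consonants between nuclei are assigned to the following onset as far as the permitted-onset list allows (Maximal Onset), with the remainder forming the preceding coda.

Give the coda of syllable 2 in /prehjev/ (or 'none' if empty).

Nuclei (vowels): e, e → 2 syllables.
Between /e/ (V1) and /e/ (V2): /hj/ — entire cluster is a permitted onset → onset /hj/, coda ∅.
Syllabification: pre.hjev.
Syllable 2 is /hjev/: onset /hj/, nucleus /e/, coda /v/.

v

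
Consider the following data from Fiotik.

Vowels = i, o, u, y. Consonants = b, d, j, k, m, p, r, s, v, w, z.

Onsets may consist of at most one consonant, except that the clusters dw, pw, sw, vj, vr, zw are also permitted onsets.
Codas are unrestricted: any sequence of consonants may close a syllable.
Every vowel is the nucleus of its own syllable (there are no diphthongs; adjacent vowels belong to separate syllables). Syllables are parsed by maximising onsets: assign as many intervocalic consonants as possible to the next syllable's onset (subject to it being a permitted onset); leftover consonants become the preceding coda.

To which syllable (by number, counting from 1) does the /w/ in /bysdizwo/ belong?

3

Nuclei (vowels): y, i, o → 3 syllables.
/y…i/ gap (V1→V2): cluster /sd/ — the longest permitted-onset suffix is /d/; onset = /d/, preceding coda = /s/.
/i…o/ gap (V2→V3): /zw/ — entire cluster is a permitted onset → onset /zw/, coda ∅.
Syllabification: bys.di.zwo.
The /w/ is in the onset of syllable 3 (/zwo/).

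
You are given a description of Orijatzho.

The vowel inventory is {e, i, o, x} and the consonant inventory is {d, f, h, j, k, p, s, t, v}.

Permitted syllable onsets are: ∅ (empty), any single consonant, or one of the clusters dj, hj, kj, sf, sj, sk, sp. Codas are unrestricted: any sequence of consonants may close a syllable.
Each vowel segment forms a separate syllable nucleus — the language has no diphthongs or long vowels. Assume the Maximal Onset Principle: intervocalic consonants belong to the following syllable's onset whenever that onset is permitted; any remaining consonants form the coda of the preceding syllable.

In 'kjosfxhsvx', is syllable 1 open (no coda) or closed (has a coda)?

Vowels present: o, x, x; each is a nucleus, giving 3 syllables.
/o…x/ gap (V1→V2): /sf/ is a licit onset in full, so it all attaches to the next syllable.
/x…x/ gap (V2→V3): cluster /hsv/ — the longest permitted-onset suffix is /v/; onset = /v/, preceding coda = /hs/.
So the parse is kjo.sfxhs.vx.
Syllable 1 is /kjo/; it ends in its nucleus with no coda, so it is open.

open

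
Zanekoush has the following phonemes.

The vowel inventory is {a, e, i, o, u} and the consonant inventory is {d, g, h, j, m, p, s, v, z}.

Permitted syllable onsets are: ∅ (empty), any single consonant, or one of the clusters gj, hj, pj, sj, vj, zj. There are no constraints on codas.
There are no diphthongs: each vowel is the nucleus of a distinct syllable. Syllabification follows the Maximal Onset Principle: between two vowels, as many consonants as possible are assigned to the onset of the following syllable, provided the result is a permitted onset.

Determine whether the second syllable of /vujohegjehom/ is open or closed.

open

Vowels present: u, o, e, e, o; each is a nucleus, giving 5 syllables.
V1 /u/ – V2 /o/: /j/ is a single consonant, so it becomes the next onset.
V2 /o/ – V3 /e/: /h/ is a single consonant, so it becomes the next onset.
V3 /e/ – V4 /e/: /gj/ is a licit onset in full, so it all attaches to the next syllable.
V4 /e/ – V5 /o/: just /h/ — single C goes to the following onset.
Syllabification: vu.jo.he.gje.hom.
Syllable 2 is /jo/; it ends in its nucleus with no coda, so it is open.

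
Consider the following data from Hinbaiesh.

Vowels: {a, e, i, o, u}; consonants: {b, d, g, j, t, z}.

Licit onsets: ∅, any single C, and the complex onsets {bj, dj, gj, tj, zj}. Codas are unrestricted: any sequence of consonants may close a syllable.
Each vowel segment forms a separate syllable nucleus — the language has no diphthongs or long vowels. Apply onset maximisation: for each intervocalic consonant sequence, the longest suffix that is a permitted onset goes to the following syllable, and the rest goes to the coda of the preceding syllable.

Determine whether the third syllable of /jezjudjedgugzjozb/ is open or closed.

closed

The vowels are e, u, e, u, o — 5 nuclei, so 5 syllables.
σ1/σ2 boundary: /zj/ — entire cluster is a permitted onset → onset /zj/, coda ∅.
σ2/σ3 boundary: cluster /dj/ — /dj/ is itself a permitted onset, so the whole cluster goes right; preceding coda = ∅.
σ3/σ4 boundary: cluster /dg/ — the longest permitted-onset suffix is /g/; onset = /g/, preceding coda = /d/.
σ4/σ5 boundary: /gzj/; trying suffixes from longest down, /zj/ is the first permitted one, so coda /g/ | onset /zj/.
Result: je.zju.djed.gug.zjozb.
Syllable 3 is /djed/ with coda /d/, so it is closed.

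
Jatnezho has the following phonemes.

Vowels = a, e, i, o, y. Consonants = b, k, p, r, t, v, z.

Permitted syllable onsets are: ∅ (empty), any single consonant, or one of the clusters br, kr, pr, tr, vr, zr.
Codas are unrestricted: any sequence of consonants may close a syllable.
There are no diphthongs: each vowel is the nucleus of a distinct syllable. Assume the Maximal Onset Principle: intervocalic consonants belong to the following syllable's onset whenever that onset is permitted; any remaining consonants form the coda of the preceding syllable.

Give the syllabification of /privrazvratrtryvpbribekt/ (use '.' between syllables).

The vowels are i, a, a, y, i, e — 6 nuclei, so 6 syllables.
/i…a/ gap (V1→V2): /vr/ — entire cluster is a permitted onset → onset /vr/, coda ∅.
/a…a/ gap (V2→V3): /zvr/ — longest licit onset from the right is /vr/, leaving /z/ as coda.
/a…y/ gap (V3→V4): /trtr/ splits as /tr/ + /tr/ (/tr/ is the longest suffix that is a licit onset).
/y…i/ gap (V4→V5): cluster /vpbr/ — the longest permitted-onset suffix is /br/; onset = /br/, preceding coda = /vp/.
/i…e/ gap (V5→V6): /b/ → onset of the next syllable (single consonants are always licit onsets).

pri.vraz.vratr.tryvp.bri.bekt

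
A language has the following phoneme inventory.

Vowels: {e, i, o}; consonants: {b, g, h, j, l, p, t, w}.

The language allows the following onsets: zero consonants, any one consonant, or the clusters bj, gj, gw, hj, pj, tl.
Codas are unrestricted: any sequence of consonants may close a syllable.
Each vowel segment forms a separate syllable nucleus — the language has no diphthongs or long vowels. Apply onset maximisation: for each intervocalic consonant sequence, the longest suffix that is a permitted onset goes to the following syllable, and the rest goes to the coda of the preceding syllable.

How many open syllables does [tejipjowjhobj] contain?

2

Vowels present: e, i, o, o; each is a nucleus, giving 4 syllables.
/e…i/ gap (V1→V2): /j/ is a single consonant, so it becomes the next onset.
/i…o/ gap (V2→V3): cluster /pj/ — /pj/ is itself a permitted onset, so the whole cluster goes right; preceding coda = ∅.
/o…o/ gap (V3→V4): /wjh/ — longest licit onset from the right is /h/, leaving /wj/ as coda.
Syllabification: te.ji.pjowj.hobj.
Classifying each syllable: /te/ (open), /ji/ (open), /pjowj/ (closed), /hobj/ (closed).
Open syllables: 2.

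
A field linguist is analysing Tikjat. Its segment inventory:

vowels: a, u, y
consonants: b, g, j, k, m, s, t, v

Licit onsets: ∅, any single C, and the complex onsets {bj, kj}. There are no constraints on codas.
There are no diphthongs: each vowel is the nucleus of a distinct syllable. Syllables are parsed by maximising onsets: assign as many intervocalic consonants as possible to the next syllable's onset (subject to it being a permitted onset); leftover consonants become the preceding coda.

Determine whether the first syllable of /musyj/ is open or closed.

open

The vowels are u, y — 2 nuclei, so 2 syllables.
V1 /u/ – V2 /y/: just /s/ — single C goes to the following onset.
Syllabification: mu.syj.
Syllable 1 is /mu/; it ends in its nucleus with no coda, so it is open.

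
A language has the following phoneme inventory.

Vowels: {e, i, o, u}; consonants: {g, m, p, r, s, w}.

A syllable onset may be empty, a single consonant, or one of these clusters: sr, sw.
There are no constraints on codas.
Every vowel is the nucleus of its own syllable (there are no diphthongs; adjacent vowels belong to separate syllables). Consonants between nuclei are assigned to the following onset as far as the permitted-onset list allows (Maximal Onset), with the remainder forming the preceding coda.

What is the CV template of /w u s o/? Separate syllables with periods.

CV.CV

Vowels present: u, o; each is a nucleus, giving 2 syllables.
Between /u/ (V1) and /o/ (V2): /s/ is a single consonant, so it becomes the next onset.
Putting it together: wu.so.
Mapping each syllable to C/V: /wu/ → CV, /so/ → CV.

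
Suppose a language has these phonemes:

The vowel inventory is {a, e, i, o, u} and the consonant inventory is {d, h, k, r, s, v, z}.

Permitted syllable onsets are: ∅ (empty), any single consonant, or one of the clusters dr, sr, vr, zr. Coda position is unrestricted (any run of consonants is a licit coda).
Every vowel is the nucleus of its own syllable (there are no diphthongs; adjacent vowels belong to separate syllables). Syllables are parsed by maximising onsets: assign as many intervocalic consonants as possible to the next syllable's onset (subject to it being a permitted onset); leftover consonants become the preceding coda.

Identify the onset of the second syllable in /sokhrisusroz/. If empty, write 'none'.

Nuclei (vowels): o, i, u, o → 4 syllables.
/o…i/ gap (V1→V2): /khr/ splits as /kh/ + /r/ (/r/ is the longest suffix that is a licit onset).
/i…u/ gap (V2→V3): just /s/ — single C goes to the following onset.
/u…o/ gap (V3→V4): /sr/ is a licit onset in full, so it all attaches to the next syllable.
So the parse is sokh.ri.su.sroz.
Syllable 2 is /ri/: onset /r/, nucleus /i/, coda ∅.

r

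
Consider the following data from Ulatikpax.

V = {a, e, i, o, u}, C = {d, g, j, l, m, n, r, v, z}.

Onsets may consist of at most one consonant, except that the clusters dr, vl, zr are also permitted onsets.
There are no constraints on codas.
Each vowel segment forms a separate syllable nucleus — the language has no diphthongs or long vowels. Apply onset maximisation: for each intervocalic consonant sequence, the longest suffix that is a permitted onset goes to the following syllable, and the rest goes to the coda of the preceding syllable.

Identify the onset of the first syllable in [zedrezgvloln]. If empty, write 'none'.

z

The vowels are e, e, o — 3 nuclei, so 3 syllables.
/e…e/ gap (V1→V2): /dr/ — entire cluster is a permitted onset → onset /dr/, coda ∅.
/e…o/ gap (V2→V3): /zgvl/; trying suffixes from longest down, /vl/ is the first permitted one, so coda /zg/ | onset /vl/.
Result: ze.drezg.vloln.
Syllable 1 is /ze/: onset /z/, nucleus /e/, coda ∅.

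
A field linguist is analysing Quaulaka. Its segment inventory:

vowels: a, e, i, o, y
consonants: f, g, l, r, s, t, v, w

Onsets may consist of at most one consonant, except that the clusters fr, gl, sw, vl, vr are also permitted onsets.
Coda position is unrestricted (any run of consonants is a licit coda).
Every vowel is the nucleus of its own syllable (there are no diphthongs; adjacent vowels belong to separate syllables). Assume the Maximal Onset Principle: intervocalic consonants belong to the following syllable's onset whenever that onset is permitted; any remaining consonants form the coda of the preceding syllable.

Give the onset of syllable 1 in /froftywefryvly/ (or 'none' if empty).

The vowels are o, y, e, y, y — 5 nuclei, so 5 syllables.
V1 /o/ – V2 /y/: cluster /ft/ — the longest permitted-onset suffix is /t/; onset = /t/, preceding coda = /f/.
V2 /y/ – V3 /e/: just /w/ — single C goes to the following onset.
V3 /e/ – V4 /y/: /fr/ is a licit onset in full, so it all attaches to the next syllable.
V4 /y/ – V5 /y/: /vl/ — entire cluster is a permitted onset → onset /vl/, coda ∅.
So the parse is frof.ty.we.fry.vly.
Syllable 1 is /frof/: onset /fr/, nucleus /o/, coda /f/.

fr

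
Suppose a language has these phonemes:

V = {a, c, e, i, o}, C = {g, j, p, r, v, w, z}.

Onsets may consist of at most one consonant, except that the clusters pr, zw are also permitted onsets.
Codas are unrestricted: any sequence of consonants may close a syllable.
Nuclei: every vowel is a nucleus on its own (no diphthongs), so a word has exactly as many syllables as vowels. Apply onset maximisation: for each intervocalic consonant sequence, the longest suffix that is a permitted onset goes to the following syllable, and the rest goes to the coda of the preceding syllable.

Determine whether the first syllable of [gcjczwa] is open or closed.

Nuclei (vowels): c, c, a → 3 syllables.
/c…c/ gap (V1→V2): just /j/ — single C goes to the following onset.
/c…a/ gap (V2→V3): /zw/ — entire cluster is a permitted onset → onset /zw/, coda ∅.
Result: gc.jc.zwa.
Syllable 1 is /gc/; it ends in its nucleus with no coda, so it is open.

open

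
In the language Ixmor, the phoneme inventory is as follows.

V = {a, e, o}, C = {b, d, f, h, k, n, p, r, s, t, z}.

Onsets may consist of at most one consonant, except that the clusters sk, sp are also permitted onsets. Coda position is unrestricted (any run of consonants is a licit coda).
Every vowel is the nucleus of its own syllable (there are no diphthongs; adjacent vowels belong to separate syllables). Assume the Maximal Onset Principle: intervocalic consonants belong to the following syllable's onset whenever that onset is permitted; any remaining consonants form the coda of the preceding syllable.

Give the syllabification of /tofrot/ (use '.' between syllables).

tof.rot

Nuclei (vowels): o, o → 2 syllables.
Between /o/ (V1) and /o/ (V2): /fr/ splits as /f/ + /r/ (/r/ is the longest suffix that is a licit onset).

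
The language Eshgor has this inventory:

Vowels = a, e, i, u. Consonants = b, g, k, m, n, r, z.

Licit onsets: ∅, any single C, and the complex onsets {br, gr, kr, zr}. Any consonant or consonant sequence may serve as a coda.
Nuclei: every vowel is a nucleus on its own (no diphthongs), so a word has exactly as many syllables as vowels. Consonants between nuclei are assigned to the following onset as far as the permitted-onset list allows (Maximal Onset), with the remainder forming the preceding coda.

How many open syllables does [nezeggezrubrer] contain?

Vowels present: e, e, e, u, e; each is a nucleus, giving 5 syllables.
σ1/σ2 boundary: /z/ → onset of the next syllable (single consonants are always licit onsets).
σ2/σ3 boundary: /gg/; trying suffixes from longest down, /g/ is the first permitted one, so coda /g/ | onset /g/.
σ3/σ4 boundary: /zr/ is a licit onset in full, so it all attaches to the next syllable.
σ4/σ5 boundary: /br/ — entire cluster is a permitted onset → onset /br/, coda ∅.
Result: ne.zeg.ge.zru.brer.
Classifying each syllable: /ne/ (open), /zeg/ (closed), /ge/ (open), /zru/ (open), /brer/ (closed).
Open syllables: 3.

3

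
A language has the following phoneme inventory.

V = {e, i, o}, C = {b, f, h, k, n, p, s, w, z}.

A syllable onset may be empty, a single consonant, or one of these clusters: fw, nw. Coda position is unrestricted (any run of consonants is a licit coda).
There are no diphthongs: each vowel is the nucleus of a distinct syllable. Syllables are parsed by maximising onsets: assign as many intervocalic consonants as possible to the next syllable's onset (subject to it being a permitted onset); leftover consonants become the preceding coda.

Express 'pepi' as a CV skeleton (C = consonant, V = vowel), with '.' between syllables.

CV.CV

The vowels are e, i — 2 nuclei, so 2 syllables.
/e…i/ gap (V1→V2): /p/ is a single consonant, so it becomes the next onset.
Result: pe.pi.
Mapping each syllable to C/V: /pe/ → CV, /pi/ → CV.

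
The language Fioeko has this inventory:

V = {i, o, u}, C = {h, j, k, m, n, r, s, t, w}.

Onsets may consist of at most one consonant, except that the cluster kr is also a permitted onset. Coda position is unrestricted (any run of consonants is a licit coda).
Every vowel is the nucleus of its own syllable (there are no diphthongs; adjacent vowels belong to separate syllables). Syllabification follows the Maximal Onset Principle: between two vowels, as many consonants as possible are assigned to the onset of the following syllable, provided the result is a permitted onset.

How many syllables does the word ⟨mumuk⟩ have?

The vowels are u, u — 2 nuclei, so 2 syllables.

2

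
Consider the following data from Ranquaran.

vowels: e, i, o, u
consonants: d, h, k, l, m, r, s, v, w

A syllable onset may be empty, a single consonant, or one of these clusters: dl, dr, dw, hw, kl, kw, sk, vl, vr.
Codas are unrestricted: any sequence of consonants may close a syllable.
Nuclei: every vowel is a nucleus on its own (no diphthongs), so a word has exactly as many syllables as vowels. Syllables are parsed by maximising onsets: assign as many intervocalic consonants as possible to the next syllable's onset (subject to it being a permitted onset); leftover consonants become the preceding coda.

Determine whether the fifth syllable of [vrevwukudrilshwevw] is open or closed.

Nuclei (vowels): e, u, u, i, e → 5 syllables.
/e…u/ gap (V1→V2): cluster /vw/ — the longest permitted-onset suffix is /w/; onset = /w/, preceding coda = /v/.
/u…u/ gap (V2→V3): /k/ → onset of the next syllable (single consonants are always licit onsets).
/u…i/ gap (V3→V4): /dr/ is a licit onset in full, so it all attaches to the next syllable.
/i…e/ gap (V4→V5): /lshw/ — longest licit onset from the right is /hw/, leaving /ls/ as coda.
Putting it together: vrev.wu.ku.drils.hwevw.
Syllable 5 is /hwevw/ with coda /vw/, so it is closed.

closed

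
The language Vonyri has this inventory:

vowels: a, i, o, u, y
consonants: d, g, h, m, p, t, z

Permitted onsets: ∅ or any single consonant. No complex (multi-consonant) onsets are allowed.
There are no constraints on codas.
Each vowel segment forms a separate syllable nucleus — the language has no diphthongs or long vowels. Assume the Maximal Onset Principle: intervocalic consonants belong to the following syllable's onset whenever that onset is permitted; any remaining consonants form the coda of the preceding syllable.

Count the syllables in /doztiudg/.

3

Vowels present: o, i, u; each is a nucleus, giving 3 syllables.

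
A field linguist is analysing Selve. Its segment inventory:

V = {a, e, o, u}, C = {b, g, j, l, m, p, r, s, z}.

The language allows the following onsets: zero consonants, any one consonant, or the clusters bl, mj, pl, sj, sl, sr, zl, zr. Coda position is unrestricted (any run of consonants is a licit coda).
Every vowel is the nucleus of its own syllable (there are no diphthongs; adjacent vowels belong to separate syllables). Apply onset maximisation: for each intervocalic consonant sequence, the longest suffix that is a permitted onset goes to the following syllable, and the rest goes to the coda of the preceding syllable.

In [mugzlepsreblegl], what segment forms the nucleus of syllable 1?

u

The vowels are u, e, e, e — 4 nuclei, so 4 syllables.
The first nucleus (vowel 1 from the left) is /u/.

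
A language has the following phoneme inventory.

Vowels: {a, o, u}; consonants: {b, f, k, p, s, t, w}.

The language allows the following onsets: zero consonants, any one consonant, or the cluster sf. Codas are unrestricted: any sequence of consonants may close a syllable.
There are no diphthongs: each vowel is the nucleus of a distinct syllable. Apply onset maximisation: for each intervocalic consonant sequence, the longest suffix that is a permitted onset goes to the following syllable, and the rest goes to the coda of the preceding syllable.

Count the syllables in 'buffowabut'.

Nuclei (vowels): u, o, a, u → 4 syllables.

4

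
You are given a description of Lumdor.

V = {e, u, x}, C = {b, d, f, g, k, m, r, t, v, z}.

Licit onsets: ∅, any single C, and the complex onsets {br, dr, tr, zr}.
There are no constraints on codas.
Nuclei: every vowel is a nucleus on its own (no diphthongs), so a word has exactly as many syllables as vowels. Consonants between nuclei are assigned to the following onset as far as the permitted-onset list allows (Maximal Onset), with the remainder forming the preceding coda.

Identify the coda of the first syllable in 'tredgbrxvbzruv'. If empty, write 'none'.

Nuclei (vowels): e, x, u → 3 syllables.
/e…x/ gap (V1→V2): /dgbr/; trying suffixes from longest down, /br/ is the first permitted one, so coda /dg/ | onset /br/.
/x…u/ gap (V2→V3): /vbzr/ splits as /vb/ + /zr/ (/zr/ is the longest suffix that is a licit onset).
Syllabification: tredg.brxvb.zruv.
Syllable 1 is /tredg/: onset /tr/, nucleus /e/, coda /dg/.

dg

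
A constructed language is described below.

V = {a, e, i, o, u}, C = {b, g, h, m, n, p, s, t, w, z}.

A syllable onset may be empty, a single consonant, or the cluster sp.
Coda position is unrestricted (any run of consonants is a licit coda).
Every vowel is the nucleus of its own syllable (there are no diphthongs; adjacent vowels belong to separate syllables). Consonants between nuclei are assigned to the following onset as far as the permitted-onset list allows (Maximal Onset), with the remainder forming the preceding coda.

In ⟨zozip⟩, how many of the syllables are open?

1

Vowels present: o, i; each is a nucleus, giving 2 syllables.
V1 /o/ – V2 /i/: just /z/ — single C goes to the following onset.
Result: zo.zip.
Classifying each syllable: /zo/ (open), /zip/ (closed).
Open syllables: 1.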